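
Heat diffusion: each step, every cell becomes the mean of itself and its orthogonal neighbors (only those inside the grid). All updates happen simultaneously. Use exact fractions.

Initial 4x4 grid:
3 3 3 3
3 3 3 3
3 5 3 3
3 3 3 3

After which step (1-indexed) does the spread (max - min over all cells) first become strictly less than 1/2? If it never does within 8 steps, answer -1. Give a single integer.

Answer: 2

Derivation:
Step 1: max=7/2, min=3, spread=1/2
Step 2: max=86/25, min=3, spread=11/25
  -> spread < 1/2 first at step 2
Step 3: max=3967/1200, min=3, spread=367/1200
Step 4: max=17771/5400, min=913/300, spread=1337/5400
Step 5: max=527669/162000, min=27469/9000, spread=33227/162000
Step 6: max=15794327/4860000, min=166049/54000, spread=849917/4860000
Step 7: max=471114347/145800000, min=2498533/810000, spread=21378407/145800000
Step 8: max=14088462371/4374000000, min=752688343/243000000, spread=540072197/4374000000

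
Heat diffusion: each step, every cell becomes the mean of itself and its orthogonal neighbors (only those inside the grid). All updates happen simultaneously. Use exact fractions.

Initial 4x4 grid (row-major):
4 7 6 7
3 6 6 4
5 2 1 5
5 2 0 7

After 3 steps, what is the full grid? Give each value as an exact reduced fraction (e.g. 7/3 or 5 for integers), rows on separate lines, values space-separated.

After step 1:
  14/3 23/4 13/2 17/3
  9/2 24/5 23/5 11/2
  15/4 16/5 14/5 17/4
  4 9/4 5/2 4
After step 2:
  179/36 1303/240 1351/240 53/9
  1063/240 457/100 121/25 1201/240
  309/80 84/25 347/100 331/80
  10/3 239/80 231/80 43/12
After step 3:
  5339/1080 37081/7200 39217/7200 1487/270
  32101/7200 13577/3000 3527/750 35767/7200
  2997/800 73/20 3739/1000 3239/800
  611/180 7541/2400 7757/2400 1273/360

Answer: 5339/1080 37081/7200 39217/7200 1487/270
32101/7200 13577/3000 3527/750 35767/7200
2997/800 73/20 3739/1000 3239/800
611/180 7541/2400 7757/2400 1273/360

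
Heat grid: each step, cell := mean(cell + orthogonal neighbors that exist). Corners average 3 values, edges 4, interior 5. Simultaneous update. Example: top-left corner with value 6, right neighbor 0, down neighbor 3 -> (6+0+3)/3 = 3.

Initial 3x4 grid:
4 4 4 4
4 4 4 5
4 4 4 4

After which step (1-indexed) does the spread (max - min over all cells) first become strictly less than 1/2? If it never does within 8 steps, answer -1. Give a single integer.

Answer: 1

Derivation:
Step 1: max=13/3, min=4, spread=1/3
  -> spread < 1/2 first at step 1
Step 2: max=1027/240, min=4, spread=67/240
Step 3: max=9077/2160, min=4, spread=437/2160
Step 4: max=3613531/864000, min=4009/1000, spread=29951/172800
Step 5: max=32319821/7776000, min=13579/3375, spread=206761/1555200
Step 6: max=12897795571/3110400000, min=21765671/5400000, spread=14430763/124416000
Step 7: max=771603741689/186624000000, min=1745652727/432000000, spread=139854109/1492992000
Step 8: max=46212231890251/11197440000000, min=157371228977/38880000000, spread=7114543559/89579520000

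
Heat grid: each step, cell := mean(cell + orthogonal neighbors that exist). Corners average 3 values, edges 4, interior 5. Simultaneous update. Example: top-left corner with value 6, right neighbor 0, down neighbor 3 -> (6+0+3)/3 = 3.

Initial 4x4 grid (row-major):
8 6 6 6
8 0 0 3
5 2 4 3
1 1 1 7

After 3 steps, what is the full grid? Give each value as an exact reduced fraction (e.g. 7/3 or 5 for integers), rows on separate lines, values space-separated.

Answer: 11387/2160 16951/3600 1651/400 2917/720
32387/7200 23129/6000 1411/400 8501/2400
24371/7200 17957/6000 17161/6000 4883/1440
5999/2160 8953/3600 413/144 1367/432

Derivation:
After step 1:
  22/3 5 9/2 5
  21/4 16/5 13/5 3
  4 12/5 2 17/4
  7/3 5/4 13/4 11/3
After step 2:
  211/36 601/120 171/40 25/6
  1187/240 369/100 153/50 297/80
  839/240 257/100 29/10 155/48
  91/36 277/120 61/24 67/18
After step 3:
  11387/2160 16951/3600 1651/400 2917/720
  32387/7200 23129/6000 1411/400 8501/2400
  24371/7200 17957/6000 17161/6000 4883/1440
  5999/2160 8953/3600 413/144 1367/432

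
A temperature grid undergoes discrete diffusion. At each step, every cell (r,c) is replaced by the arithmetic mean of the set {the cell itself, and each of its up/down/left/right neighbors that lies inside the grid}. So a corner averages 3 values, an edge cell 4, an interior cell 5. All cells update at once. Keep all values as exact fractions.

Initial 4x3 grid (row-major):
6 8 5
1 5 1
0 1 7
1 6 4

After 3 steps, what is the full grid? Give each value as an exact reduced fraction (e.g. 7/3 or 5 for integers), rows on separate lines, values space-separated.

Answer: 2969/720 3337/720 9847/2160
569/160 2221/600 6251/1440
3703/1440 139/40 5393/1440
5903/2160 25/8 8623/2160

Derivation:
After step 1:
  5 6 14/3
  3 16/5 9/2
  3/4 19/5 13/4
  7/3 3 17/3
After step 2:
  14/3 283/60 91/18
  239/80 41/10 937/240
  593/240 14/5 1033/240
  73/36 37/10 143/36
After step 3:
  2969/720 3337/720 9847/2160
  569/160 2221/600 6251/1440
  3703/1440 139/40 5393/1440
  5903/2160 25/8 8623/2160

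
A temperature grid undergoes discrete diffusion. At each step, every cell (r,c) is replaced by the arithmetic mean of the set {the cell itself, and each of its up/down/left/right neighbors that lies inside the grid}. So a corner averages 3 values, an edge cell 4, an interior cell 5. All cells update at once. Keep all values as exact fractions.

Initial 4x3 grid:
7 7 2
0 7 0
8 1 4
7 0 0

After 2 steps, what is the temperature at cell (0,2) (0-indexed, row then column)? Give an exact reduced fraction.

Step 1: cell (0,2) = 3
Step 2: cell (0,2) = 4
Full grid after step 2:
  191/36 197/48 4
  103/24 43/10 21/8
  37/8 57/20 59/24
  11/3 37/12 55/36

Answer: 4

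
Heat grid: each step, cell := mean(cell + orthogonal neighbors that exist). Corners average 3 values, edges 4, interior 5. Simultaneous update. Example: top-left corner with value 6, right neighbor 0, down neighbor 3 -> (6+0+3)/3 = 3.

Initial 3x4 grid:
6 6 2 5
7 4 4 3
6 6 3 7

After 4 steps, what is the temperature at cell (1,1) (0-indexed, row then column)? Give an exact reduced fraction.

Step 1: cell (1,1) = 27/5
Step 2: cell (1,1) = 118/25
Step 3: cell (1,1) = 30823/6000
Step 4: cell (1,1) = 1774847/360000
Full grid after step 4:
  681907/129600 1072547/216000 939227/216000 546307/129600
  4702333/864000 1774847/360000 1643147/360000 3632353/864000
  695707/129600 1107797/216000 987977/216000 576307/129600

Answer: 1774847/360000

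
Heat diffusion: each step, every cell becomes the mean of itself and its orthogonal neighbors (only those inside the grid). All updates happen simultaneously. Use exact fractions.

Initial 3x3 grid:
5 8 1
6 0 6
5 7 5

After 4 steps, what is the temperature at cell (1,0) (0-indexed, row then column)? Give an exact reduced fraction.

Answer: 537187/108000

Derivation:
Step 1: cell (1,0) = 4
Step 2: cell (1,0) = 163/30
Step 3: cell (1,0) = 8471/1800
Step 4: cell (1,0) = 537187/108000
Full grid after step 4:
  305069/64800 2047123/432000 10597/2400
  537187/108000 1654627/360000 336833/72000
  209621/43200 472819/96000 199121/43200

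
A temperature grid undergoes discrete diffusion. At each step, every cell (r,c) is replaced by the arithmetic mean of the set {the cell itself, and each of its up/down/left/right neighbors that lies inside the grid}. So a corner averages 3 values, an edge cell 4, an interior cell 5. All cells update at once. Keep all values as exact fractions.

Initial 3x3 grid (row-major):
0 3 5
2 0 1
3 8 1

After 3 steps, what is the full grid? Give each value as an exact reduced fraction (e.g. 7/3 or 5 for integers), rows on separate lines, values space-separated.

After step 1:
  5/3 2 3
  5/4 14/5 7/4
  13/3 3 10/3
After step 2:
  59/36 71/30 9/4
  201/80 54/25 653/240
  103/36 101/30 97/36
After step 3:
  4693/2160 3787/1800 587/240
  3669/1600 1969/750 35371/14400
  6293/2160 4987/1800 6323/2160

Answer: 4693/2160 3787/1800 587/240
3669/1600 1969/750 35371/14400
6293/2160 4987/1800 6323/2160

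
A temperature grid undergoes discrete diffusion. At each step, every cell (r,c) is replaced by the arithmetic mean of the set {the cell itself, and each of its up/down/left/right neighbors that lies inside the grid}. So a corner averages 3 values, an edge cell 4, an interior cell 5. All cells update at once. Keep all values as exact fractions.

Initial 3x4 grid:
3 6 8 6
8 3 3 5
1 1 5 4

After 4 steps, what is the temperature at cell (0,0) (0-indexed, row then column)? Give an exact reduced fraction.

Answer: 118147/25920

Derivation:
Step 1: cell (0,0) = 17/3
Step 2: cell (0,0) = 173/36
Step 3: cell (0,0) = 5111/1080
Step 4: cell (0,0) = 118147/25920
Full grid after step 4:
  118147/25920 205397/43200 215689/43200 8279/1620
  79877/19200 34187/8000 54593/12000 137431/28800
  97187/25920 165997/43200 177689/43200 7069/1620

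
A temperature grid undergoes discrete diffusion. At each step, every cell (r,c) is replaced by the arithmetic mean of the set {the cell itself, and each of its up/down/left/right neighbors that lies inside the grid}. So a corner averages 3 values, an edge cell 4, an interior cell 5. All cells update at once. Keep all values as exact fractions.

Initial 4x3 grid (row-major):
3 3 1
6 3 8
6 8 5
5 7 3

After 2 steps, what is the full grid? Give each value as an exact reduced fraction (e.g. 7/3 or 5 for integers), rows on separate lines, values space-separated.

Answer: 11/3 161/40 43/12
407/80 453/100 397/80
451/80 147/25 421/80
6 451/80 67/12

Derivation:
After step 1:
  4 5/2 4
  9/2 28/5 17/4
  25/4 29/5 6
  6 23/4 5
After step 2:
  11/3 161/40 43/12
  407/80 453/100 397/80
  451/80 147/25 421/80
  6 451/80 67/12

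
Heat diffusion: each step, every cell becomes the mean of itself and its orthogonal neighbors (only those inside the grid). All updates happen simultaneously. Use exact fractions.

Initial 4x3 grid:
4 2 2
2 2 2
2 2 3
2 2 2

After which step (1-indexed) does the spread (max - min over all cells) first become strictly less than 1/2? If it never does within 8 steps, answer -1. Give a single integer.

Step 1: max=8/3, min=2, spread=2/3
Step 2: max=23/9, min=2, spread=5/9
Step 3: max=257/108, min=757/360, spread=299/1080
  -> spread < 1/2 first at step 3
Step 4: max=152377/64800, min=22847/10800, spread=3059/12960
Step 5: max=8954333/3888000, min=6951859/3240000, spread=3060511/19440000
Step 6: max=533715727/233280000, min=10498349/4860000, spread=1191799/9331200
Step 7: max=31766996693/13996800000, min=25300533079/11664000000, spread=7031784991/69984000000
Step 8: max=1898263154287/839808000000, min=1524736782011/699840000000, spread=342895079369/4199040000000

Answer: 3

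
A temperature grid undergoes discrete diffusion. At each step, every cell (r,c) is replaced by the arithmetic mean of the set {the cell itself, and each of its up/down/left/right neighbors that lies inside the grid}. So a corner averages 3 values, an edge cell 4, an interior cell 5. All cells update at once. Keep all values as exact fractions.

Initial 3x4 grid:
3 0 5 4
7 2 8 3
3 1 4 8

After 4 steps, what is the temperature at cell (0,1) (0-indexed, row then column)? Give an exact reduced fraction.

Step 1: cell (0,1) = 5/2
Step 2: cell (0,1) = 821/240
Step 3: cell (0,1) = 4951/1440
Step 4: cell (0,1) = 159007/43200
Full grid after step 4:
  17623/5184 159007/43200 19387/4800 7721/1728
  22499/6400 5887/1600 1371/320 87593/19200
  18287/5184 167207/43200 20587/4800 8161/1728

Answer: 159007/43200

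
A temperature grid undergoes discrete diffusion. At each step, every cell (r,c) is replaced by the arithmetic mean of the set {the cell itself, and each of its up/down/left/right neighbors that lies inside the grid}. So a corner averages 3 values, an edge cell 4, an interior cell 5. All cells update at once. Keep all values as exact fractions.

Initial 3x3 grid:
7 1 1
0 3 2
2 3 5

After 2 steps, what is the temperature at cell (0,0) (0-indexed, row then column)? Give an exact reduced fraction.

Answer: 26/9

Derivation:
Step 1: cell (0,0) = 8/3
Step 2: cell (0,0) = 26/9
Full grid after step 2:
  26/9 11/5 85/36
  137/60 69/25 553/240
  95/36 201/80 28/9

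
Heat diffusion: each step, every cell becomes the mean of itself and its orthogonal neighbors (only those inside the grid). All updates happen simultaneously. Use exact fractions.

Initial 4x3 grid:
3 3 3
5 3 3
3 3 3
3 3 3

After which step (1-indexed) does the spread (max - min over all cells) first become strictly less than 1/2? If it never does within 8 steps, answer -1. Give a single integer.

Answer: 3

Derivation:
Step 1: max=11/3, min=3, spread=2/3
Step 2: max=211/60, min=3, spread=31/60
Step 3: max=1831/540, min=3, spread=211/540
  -> spread < 1/2 first at step 3
Step 4: max=178897/54000, min=2747/900, spread=14077/54000
Step 5: max=1598407/486000, min=165683/54000, spread=5363/24300
Step 6: max=47480809/14580000, min=92869/30000, spread=93859/583200
Step 7: max=2834674481/874800000, min=151136467/48600000, spread=4568723/34992000
Step 8: max=169244435629/52488000000, min=4555618889/1458000000, spread=8387449/83980800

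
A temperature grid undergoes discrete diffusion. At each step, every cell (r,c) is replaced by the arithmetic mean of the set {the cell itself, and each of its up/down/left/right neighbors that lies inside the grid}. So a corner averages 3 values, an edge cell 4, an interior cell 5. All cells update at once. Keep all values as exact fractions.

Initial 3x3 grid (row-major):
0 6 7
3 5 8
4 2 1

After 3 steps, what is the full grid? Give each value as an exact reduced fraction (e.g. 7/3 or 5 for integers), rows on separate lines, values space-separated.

Answer: 157/40 10811/2400 1247/240
703/200 25417/6000 67841/14400
151/45 13229/3600 9193/2160

Derivation:
After step 1:
  3 9/2 7
  3 24/5 21/4
  3 3 11/3
After step 2:
  7/2 193/40 67/12
  69/20 411/100 1243/240
  3 217/60 143/36
After step 3:
  157/40 10811/2400 1247/240
  703/200 25417/6000 67841/14400
  151/45 13229/3600 9193/2160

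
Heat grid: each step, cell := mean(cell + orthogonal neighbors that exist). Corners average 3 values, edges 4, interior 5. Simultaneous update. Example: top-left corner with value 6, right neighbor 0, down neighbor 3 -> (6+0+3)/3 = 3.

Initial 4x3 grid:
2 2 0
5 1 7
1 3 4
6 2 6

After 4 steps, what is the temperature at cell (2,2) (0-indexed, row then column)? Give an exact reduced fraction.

Answer: 31109/9000

Derivation:
Step 1: cell (2,2) = 5
Step 2: cell (2,2) = 71/20
Step 3: cell (2,2) = 4613/1200
Step 4: cell (2,2) = 31109/9000
Full grid after step 4:
  111737/43200 805553/288000 120737/43200
  106301/36000 346447/120000 58213/18000
  112061/36000 415747/120000 31109/9000
  150077/43200 1010933/288000 164477/43200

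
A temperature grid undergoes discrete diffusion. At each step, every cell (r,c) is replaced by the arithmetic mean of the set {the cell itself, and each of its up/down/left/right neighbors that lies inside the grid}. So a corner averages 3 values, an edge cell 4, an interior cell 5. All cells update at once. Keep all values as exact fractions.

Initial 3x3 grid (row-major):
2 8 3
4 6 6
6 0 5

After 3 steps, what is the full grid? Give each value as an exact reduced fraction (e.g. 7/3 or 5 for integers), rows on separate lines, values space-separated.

Answer: 10033/2160 69871/14400 10723/2160
10591/2400 13651/3000 16999/3600
8903/2160 20407/4800 9433/2160

Derivation:
After step 1:
  14/3 19/4 17/3
  9/2 24/5 5
  10/3 17/4 11/3
After step 2:
  167/36 1193/240 185/36
  173/40 233/50 287/60
  145/36 321/80 155/36
After step 3:
  10033/2160 69871/14400 10723/2160
  10591/2400 13651/3000 16999/3600
  8903/2160 20407/4800 9433/2160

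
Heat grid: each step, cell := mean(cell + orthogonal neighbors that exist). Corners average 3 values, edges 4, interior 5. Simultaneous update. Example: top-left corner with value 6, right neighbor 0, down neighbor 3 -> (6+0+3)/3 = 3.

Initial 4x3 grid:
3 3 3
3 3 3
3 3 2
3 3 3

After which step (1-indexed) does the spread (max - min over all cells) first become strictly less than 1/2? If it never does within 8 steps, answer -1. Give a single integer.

Step 1: max=3, min=8/3, spread=1/3
  -> spread < 1/2 first at step 1
Step 2: max=3, min=329/120, spread=31/120
Step 3: max=3, min=3029/1080, spread=211/1080
Step 4: max=5353/1800, min=307103/108000, spread=14077/108000
Step 5: max=320317/108000, min=2775593/972000, spread=5363/48600
Step 6: max=177131/60000, min=83739191/29160000, spread=93859/1166400
Step 7: max=286263533/97200000, min=5038525519/1749600000, spread=4568723/69984000
Step 8: max=8566381111/2916000000, min=303147564371/104976000000, spread=8387449/167961600

Answer: 1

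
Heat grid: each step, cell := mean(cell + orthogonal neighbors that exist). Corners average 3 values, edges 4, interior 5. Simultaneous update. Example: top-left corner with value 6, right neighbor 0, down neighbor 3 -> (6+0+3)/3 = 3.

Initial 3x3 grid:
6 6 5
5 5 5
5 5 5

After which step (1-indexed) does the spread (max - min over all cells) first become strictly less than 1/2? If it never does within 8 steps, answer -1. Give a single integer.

Step 1: max=17/3, min=5, spread=2/3
Step 2: max=197/36, min=5, spread=17/36
  -> spread < 1/2 first at step 2
Step 3: max=11647/2160, min=911/180, spread=143/432
Step 4: max=690749/129600, min=13763/2700, spread=1205/5184
Step 5: max=41179303/7776000, min=369541/72000, spread=10151/62208
Step 6: max=2458469141/466560000, min=100209209/19440000, spread=85517/746496
Step 7: max=147040390927/27993600000, min=12065753671/2332800000, spread=720431/8957952
Step 8: max=8801694194669/1679616000000, min=30232161863/5832000000, spread=6069221/107495424

Answer: 2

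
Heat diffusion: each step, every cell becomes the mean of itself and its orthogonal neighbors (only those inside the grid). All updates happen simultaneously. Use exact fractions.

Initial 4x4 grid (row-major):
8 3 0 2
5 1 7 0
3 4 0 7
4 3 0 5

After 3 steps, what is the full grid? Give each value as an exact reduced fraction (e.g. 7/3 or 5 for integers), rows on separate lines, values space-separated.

Answer: 1789/432 5897/1800 5263/1800 1249/540
27083/7200 21347/6000 1967/750 5293/1800
26123/7200 889/300 6307/2000 1717/600
422/135 22193/7200 6683/2400 779/240

Derivation:
After step 1:
  16/3 3 3 2/3
  17/4 4 8/5 4
  4 11/5 18/5 3
  10/3 11/4 2 4
After step 2:
  151/36 23/6 31/15 23/9
  211/48 301/100 81/25 139/60
  827/240 331/100 62/25 73/20
  121/36 617/240 247/80 3
After step 3:
  1789/432 5897/1800 5263/1800 1249/540
  27083/7200 21347/6000 1967/750 5293/1800
  26123/7200 889/300 6307/2000 1717/600
  422/135 22193/7200 6683/2400 779/240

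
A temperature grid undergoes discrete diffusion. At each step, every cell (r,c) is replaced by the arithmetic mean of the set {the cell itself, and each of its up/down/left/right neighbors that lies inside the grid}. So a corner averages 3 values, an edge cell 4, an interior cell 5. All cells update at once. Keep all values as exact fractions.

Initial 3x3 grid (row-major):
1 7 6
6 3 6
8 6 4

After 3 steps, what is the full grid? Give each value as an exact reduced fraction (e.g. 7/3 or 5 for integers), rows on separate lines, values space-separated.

After step 1:
  14/3 17/4 19/3
  9/2 28/5 19/4
  20/3 21/4 16/3
After step 2:
  161/36 417/80 46/9
  643/120 487/100 1321/240
  197/36 457/80 46/9
After step 3:
  10831/2160 23599/4800 2849/540
  36311/7200 10663/2000 74147/14400
  11911/2160 25399/4800 2939/540

Answer: 10831/2160 23599/4800 2849/540
36311/7200 10663/2000 74147/14400
11911/2160 25399/4800 2939/540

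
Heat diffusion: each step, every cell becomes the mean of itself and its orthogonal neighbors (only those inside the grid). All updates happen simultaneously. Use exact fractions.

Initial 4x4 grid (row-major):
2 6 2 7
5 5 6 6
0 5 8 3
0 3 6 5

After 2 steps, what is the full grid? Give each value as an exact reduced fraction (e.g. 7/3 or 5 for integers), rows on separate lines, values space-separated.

Answer: 133/36 281/60 97/20 21/4
457/120 87/20 543/100 107/20
107/40 106/25 131/25 319/60
7/3 71/20 289/60 47/9

Derivation:
After step 1:
  13/3 15/4 21/4 5
  3 27/5 27/5 11/2
  5/2 21/5 28/5 11/2
  1 7/2 11/2 14/3
After step 2:
  133/36 281/60 97/20 21/4
  457/120 87/20 543/100 107/20
  107/40 106/25 131/25 319/60
  7/3 71/20 289/60 47/9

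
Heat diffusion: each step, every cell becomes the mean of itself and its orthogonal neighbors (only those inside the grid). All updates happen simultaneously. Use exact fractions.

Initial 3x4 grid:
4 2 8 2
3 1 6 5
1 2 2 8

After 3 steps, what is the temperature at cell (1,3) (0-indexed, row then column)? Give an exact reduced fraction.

Answer: 22843/4800

Derivation:
Step 1: cell (1,3) = 21/4
Step 2: cell (1,3) = 393/80
Step 3: cell (1,3) = 22843/4800
Full grid after step 3:
  361/120 2773/800 10279/2400 1709/360
  12443/4800 3191/1000 4081/1000 22843/4800
  1711/720 1711/600 4727/1200 3283/720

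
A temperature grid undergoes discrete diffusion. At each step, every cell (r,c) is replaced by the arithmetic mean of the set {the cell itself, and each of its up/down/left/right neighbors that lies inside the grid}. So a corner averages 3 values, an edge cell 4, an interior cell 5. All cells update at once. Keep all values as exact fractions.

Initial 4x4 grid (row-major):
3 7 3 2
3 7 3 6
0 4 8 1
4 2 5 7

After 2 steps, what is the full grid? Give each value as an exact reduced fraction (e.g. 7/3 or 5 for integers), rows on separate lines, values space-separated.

Answer: 151/36 1073/240 1069/240 125/36
227/60 453/100 423/100 527/120
61/20 197/50 124/25 511/120
17/6 309/80 1067/240 46/9

Derivation:
After step 1:
  13/3 5 15/4 11/3
  13/4 24/5 27/5 3
  11/4 21/5 21/5 11/2
  2 15/4 11/2 13/3
After step 2:
  151/36 1073/240 1069/240 125/36
  227/60 453/100 423/100 527/120
  61/20 197/50 124/25 511/120
  17/6 309/80 1067/240 46/9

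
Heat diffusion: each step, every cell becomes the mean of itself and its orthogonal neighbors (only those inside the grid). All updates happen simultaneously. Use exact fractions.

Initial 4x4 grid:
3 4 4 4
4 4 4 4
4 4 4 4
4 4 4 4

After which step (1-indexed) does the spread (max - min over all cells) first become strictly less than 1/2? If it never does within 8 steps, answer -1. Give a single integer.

Answer: 1

Derivation:
Step 1: max=4, min=11/3, spread=1/3
  -> spread < 1/2 first at step 1
Step 2: max=4, min=67/18, spread=5/18
Step 3: max=4, min=823/216, spread=41/216
Step 4: max=4, min=24877/6480, spread=1043/6480
Step 5: max=4, min=752047/194400, spread=25553/194400
Step 6: max=71921/18000, min=22656541/5832000, spread=645863/5832000
Step 7: max=479029/120000, min=682198309/174960000, spread=16225973/174960000
Step 8: max=215299/54000, min=20517722017/5248800000, spread=409340783/5248800000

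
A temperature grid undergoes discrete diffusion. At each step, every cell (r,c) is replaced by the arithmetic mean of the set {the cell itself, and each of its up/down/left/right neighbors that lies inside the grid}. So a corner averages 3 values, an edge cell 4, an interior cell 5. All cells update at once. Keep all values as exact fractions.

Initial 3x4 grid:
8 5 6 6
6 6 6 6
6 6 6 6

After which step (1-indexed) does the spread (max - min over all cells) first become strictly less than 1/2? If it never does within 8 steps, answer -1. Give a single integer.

Answer: 2

Derivation:
Step 1: max=13/2, min=23/4, spread=3/4
Step 2: max=229/36, min=591/100, spread=203/450
  -> spread < 1/2 first at step 2
Step 3: max=44633/7200, min=1787/300, spread=349/1440
Step 4: max=399803/64800, min=32209/5400, spread=2659/12960
Step 5: max=23812117/3888000, min=806839/135000, spread=2875769/19440000
Step 6: max=1425754583/233280000, min=2155771/360000, spread=1152599/9331200
Step 7: max=85303549597/13996800000, min=5828321393/972000000, spread=6878607689/69984000000
Step 8: max=5110945429223/839808000000, min=136783457/22781250, spread=548480563/6718464000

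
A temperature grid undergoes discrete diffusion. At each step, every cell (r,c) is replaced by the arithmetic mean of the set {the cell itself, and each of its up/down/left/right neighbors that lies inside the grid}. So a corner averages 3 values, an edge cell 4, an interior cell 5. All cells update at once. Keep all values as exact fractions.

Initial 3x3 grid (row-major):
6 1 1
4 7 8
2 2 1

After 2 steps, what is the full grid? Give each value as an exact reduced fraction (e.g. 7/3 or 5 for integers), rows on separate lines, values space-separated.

Answer: 73/18 303/80 34/9
929/240 403/100 313/80
125/36 103/30 131/36

Derivation:
After step 1:
  11/3 15/4 10/3
  19/4 22/5 17/4
  8/3 3 11/3
After step 2:
  73/18 303/80 34/9
  929/240 403/100 313/80
  125/36 103/30 131/36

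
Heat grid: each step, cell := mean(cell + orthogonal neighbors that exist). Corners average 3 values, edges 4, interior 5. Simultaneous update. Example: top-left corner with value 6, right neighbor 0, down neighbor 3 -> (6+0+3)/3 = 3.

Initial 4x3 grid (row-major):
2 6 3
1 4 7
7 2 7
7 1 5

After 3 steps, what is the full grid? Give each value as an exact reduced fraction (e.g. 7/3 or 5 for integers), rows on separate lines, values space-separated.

After step 1:
  3 15/4 16/3
  7/2 4 21/4
  17/4 21/5 21/4
  5 15/4 13/3
After step 2:
  41/12 193/48 43/9
  59/16 207/50 119/24
  339/80 429/100 571/120
  13/3 1037/240 40/9
After step 3:
  89/24 58879/14400 1981/432
  9289/2400 6329/1500 16771/3600
  9929/2400 1631/375 8303/1800
  1547/360 62599/14400 9737/2160

Answer: 89/24 58879/14400 1981/432
9289/2400 6329/1500 16771/3600
9929/2400 1631/375 8303/1800
1547/360 62599/14400 9737/2160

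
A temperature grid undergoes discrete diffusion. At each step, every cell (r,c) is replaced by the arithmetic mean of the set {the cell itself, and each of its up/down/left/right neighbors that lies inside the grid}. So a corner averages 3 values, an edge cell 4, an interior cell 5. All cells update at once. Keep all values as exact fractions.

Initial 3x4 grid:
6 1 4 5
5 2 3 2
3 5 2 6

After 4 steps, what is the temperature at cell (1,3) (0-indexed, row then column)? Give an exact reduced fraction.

Answer: 7721/2250

Derivation:
Step 1: cell (1,3) = 4
Step 2: cell (1,3) = 17/5
Step 3: cell (1,3) = 1067/300
Step 4: cell (1,3) = 7721/2250
Full grid after step 4:
  4831/1350 14009/4000 364763/108000 112139/32400
  789401/216000 311659/90000 2161/625 7721/2250
  14693/4050 96217/27000 46361/13500 113839/32400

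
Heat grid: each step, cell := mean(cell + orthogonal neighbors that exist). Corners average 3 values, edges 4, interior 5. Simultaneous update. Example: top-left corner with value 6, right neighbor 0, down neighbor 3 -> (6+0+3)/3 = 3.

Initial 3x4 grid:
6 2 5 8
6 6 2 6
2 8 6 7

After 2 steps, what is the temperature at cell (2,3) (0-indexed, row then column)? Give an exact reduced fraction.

Step 1: cell (2,3) = 19/3
Step 2: cell (2,3) = 107/18
Full grid after step 2:
  173/36 277/60 61/12 49/9
  99/20 501/100 511/100 281/48
  95/18 1283/240 271/48 107/18

Answer: 107/18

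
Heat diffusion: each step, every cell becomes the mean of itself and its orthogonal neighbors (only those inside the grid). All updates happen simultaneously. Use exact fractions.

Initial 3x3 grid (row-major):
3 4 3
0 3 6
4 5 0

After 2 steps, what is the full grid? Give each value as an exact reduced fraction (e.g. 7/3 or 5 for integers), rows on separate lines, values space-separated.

After step 1:
  7/3 13/4 13/3
  5/2 18/5 3
  3 3 11/3
After step 2:
  97/36 811/240 127/36
  343/120 307/100 73/20
  17/6 199/60 29/9

Answer: 97/36 811/240 127/36
343/120 307/100 73/20
17/6 199/60 29/9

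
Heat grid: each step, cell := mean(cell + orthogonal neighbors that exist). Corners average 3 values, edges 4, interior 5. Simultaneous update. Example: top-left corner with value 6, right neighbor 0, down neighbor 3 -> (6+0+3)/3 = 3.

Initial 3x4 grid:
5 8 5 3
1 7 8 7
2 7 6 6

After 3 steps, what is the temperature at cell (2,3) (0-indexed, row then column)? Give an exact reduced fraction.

Step 1: cell (2,3) = 19/3
Step 2: cell (2,3) = 229/36
Step 3: cell (2,3) = 13421/2160
Full grid after step 3:
  682/135 40123/7200 14231/2400 1409/240
  23077/4800 11073/2000 18127/3000 21889/3600
  2543/540 38873/7200 43943/7200 13421/2160

Answer: 13421/2160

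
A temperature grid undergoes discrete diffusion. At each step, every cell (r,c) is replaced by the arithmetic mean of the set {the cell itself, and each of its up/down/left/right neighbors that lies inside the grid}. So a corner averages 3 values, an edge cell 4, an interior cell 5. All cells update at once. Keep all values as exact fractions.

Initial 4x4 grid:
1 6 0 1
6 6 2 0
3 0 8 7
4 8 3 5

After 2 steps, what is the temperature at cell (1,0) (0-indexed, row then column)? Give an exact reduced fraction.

Step 1: cell (1,0) = 4
Step 2: cell (1,0) = 187/48
Full grid after step 2:
  139/36 83/24 271/120 61/36
  187/48 389/100 319/100 331/120
  69/16 4 116/25 33/8
  4 79/16 75/16 16/3

Answer: 187/48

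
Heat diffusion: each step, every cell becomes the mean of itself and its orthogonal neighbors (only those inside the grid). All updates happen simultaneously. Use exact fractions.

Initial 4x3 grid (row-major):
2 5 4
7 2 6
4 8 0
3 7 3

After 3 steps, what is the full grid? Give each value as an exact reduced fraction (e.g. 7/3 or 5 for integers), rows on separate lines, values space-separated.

Answer: 4823/1080 58421/14400 1541/360
31063/7200 27469/6000 9521/2400
35113/7200 8603/2000 31313/7200
5051/1080 22487/4800 4441/1080

Derivation:
After step 1:
  14/3 13/4 5
  15/4 28/5 3
  11/2 21/5 17/4
  14/3 21/4 10/3
After step 2:
  35/9 1111/240 15/4
  1171/240 99/25 357/80
  1087/240 124/25 887/240
  185/36 349/80 77/18
After step 3:
  4823/1080 58421/14400 1541/360
  31063/7200 27469/6000 9521/2400
  35113/7200 8603/2000 31313/7200
  5051/1080 22487/4800 4441/1080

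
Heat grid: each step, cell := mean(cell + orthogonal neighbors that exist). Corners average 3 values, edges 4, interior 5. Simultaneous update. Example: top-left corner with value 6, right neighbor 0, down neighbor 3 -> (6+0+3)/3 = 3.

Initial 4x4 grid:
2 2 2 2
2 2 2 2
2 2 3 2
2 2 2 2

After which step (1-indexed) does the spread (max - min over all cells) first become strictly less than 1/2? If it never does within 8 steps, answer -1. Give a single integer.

Answer: 1

Derivation:
Step 1: max=9/4, min=2, spread=1/4
  -> spread < 1/2 first at step 1
Step 2: max=111/50, min=2, spread=11/50
Step 3: max=5167/2400, min=2, spread=367/2400
Step 4: max=23171/10800, min=1213/600, spread=1337/10800
Step 5: max=689669/324000, min=36469/18000, spread=33227/324000
Step 6: max=20654327/9720000, min=220049/108000, spread=849917/9720000
Step 7: max=616914347/291600000, min=3308533/1620000, spread=21378407/291600000
Step 8: max=18462462371/8748000000, min=995688343/486000000, spread=540072197/8748000000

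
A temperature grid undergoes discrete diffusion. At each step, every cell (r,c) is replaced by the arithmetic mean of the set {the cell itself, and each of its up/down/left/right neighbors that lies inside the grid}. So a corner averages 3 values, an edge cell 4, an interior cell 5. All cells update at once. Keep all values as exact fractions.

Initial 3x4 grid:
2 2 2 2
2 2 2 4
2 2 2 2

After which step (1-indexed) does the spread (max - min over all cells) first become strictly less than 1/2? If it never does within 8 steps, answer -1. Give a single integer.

Step 1: max=8/3, min=2, spread=2/3
Step 2: max=307/120, min=2, spread=67/120
Step 3: max=2597/1080, min=2, spread=437/1080
  -> spread < 1/2 first at step 3
Step 4: max=1021531/432000, min=1009/500, spread=29951/86400
Step 5: max=8991821/3888000, min=6908/3375, spread=206761/777600
Step 6: max=3566595571/1555200000, min=5565671/2700000, spread=14430763/62208000
Step 7: max=211731741689/93312000000, min=449652727/216000000, spread=139854109/746496000
Step 8: max=12619911890251/5598720000000, min=40731228977/19440000000, spread=7114543559/44789760000

Answer: 3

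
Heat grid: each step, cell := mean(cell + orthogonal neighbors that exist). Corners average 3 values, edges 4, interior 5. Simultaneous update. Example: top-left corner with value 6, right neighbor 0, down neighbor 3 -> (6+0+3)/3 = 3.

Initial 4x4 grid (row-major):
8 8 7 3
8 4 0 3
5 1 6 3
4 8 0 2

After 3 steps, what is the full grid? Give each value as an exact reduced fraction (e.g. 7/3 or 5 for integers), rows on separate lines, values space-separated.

After step 1:
  8 27/4 9/2 13/3
  25/4 21/5 4 9/4
  9/2 24/5 2 7/2
  17/3 13/4 4 5/3
After step 2:
  7 469/80 235/48 133/36
  459/80 26/5 339/100 169/48
  1273/240 15/4 183/50 113/48
  161/36 1063/240 131/48 55/18
After step 3:
  31/5 551/96 32117/7200 109/27
  2789/480 1197/250 62/15 23327/7200
  1387/288 6703/1500 953/300 22663/7200
  2557/540 5537/1440 24973/7200 293/108

Answer: 31/5 551/96 32117/7200 109/27
2789/480 1197/250 62/15 23327/7200
1387/288 6703/1500 953/300 22663/7200
2557/540 5537/1440 24973/7200 293/108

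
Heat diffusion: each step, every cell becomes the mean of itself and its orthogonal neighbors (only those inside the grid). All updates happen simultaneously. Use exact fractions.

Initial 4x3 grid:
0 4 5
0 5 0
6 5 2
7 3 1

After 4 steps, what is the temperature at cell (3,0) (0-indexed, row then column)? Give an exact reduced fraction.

Step 1: cell (3,0) = 16/3
Step 2: cell (3,0) = 83/18
Step 3: cell (3,0) = 9137/2160
Step 4: cell (3,0) = 50473/12960
Full grid after step 4:
  18971/6480 246467/86400 12559/4320
  136741/43200 11233/3600 7037/2400
  159289/43200 24317/7200 7523/2400
  50473/12960 157009/43200 6983/2160

Answer: 50473/12960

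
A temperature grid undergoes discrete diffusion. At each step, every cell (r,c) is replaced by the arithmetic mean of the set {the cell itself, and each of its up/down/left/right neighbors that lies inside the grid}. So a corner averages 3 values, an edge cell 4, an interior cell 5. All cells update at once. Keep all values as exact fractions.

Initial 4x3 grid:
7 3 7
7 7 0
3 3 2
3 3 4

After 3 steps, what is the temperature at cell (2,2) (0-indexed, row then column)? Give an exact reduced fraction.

Step 1: cell (2,2) = 9/4
Step 2: cell (2,2) = 257/80
Step 3: cell (2,2) = 7717/2400
Full grid after step 3:
  140/27 5941/1200 1813/432
  4427/900 8481/2000 28391/7200
  4771/1200 3743/1000 7717/2400
  2587/720 5153/1600 1111/360

Answer: 7717/2400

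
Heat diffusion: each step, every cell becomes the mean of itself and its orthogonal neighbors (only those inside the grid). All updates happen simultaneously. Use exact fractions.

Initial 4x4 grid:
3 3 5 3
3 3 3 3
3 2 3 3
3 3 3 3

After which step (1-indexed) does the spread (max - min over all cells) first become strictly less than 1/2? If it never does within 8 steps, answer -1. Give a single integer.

Answer: 4

Derivation:
Step 1: max=11/3, min=11/4, spread=11/12
Step 2: max=211/60, min=139/50, spread=221/300
Step 3: max=1831/540, min=6833/2400, spread=11743/21600
Step 4: max=5329/1620, min=30829/10800, spread=14093/32400
  -> spread < 1/2 first at step 4
Step 5: max=79199/24300, min=936019/324000, spread=359903/972000
Step 6: max=5854469/1822500, min=28203397/9720000, spread=9061313/29160000
Step 7: max=1394049781/437400000, min=853081213/291600000, spread=228855923/874800000
Step 8: max=4147773163/1312200000, min=25728697009/8748000000, spread=5769372233/26244000000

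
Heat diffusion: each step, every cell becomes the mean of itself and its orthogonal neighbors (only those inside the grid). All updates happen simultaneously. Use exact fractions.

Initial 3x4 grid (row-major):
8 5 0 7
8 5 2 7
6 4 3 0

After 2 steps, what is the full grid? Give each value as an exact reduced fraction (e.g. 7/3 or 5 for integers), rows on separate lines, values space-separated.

Answer: 73/12 99/20 241/60 73/18
491/80 479/100 359/100 77/20
23/4 351/80 809/240 115/36

Derivation:
After step 1:
  7 9/2 7/2 14/3
  27/4 24/5 17/5 4
  6 9/2 9/4 10/3
After step 2:
  73/12 99/20 241/60 73/18
  491/80 479/100 359/100 77/20
  23/4 351/80 809/240 115/36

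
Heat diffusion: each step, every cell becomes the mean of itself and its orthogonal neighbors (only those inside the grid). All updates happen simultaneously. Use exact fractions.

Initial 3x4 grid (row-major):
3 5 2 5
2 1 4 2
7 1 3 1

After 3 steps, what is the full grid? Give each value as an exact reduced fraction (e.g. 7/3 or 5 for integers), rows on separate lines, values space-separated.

Answer: 847/270 4363/1440 1487/480 2153/720
8809/2880 3539/1200 137/50 14/5
3283/1080 4033/1440 419/160 1783/720

Derivation:
After step 1:
  10/3 11/4 4 3
  13/4 13/5 12/5 3
  10/3 3 9/4 2
After step 2:
  28/9 761/240 243/80 10/3
  751/240 14/5 57/20 13/5
  115/36 671/240 193/80 29/12
After step 3:
  847/270 4363/1440 1487/480 2153/720
  8809/2880 3539/1200 137/50 14/5
  3283/1080 4033/1440 419/160 1783/720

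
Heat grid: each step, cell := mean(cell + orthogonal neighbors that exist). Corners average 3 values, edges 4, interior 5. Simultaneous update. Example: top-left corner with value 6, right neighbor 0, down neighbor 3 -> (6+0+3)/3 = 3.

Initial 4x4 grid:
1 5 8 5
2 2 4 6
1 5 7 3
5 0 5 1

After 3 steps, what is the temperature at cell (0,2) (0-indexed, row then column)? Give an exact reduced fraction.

Answer: 17509/3600

Derivation:
Step 1: cell (0,2) = 11/2
Step 2: cell (0,2) = 637/120
Step 3: cell (0,2) = 17509/3600
Full grid after step 3:
  6781/2160 557/144 17509/3600 11429/2160
  4109/1440 22363/6000 5479/1200 35033/7200
  7123/2400 6703/2000 8167/2000 10139/2400
  45/16 669/200 717/200 907/240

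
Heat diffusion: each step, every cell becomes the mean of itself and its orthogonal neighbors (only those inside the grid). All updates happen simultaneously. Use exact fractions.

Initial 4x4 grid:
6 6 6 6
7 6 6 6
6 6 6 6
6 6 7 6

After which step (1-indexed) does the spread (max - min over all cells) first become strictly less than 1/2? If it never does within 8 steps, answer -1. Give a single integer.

Answer: 1

Derivation:
Step 1: max=19/3, min=6, spread=1/3
  -> spread < 1/2 first at step 1
Step 2: max=751/120, min=6, spread=31/120
Step 3: max=6691/1080, min=6, spread=211/1080
Step 4: max=133343/21600, min=1358/225, spread=119/864
Step 5: max=739517/120000, min=20408/3375, spread=125093/1080000
Step 6: max=29942449/4860000, min=545971/90000, spread=92003/972000
Step 7: max=179490857/29160000, min=3691103/607500, spread=2317913/29160000
Step 8: max=26914578757/4374000000, min=4436959357/729000000, spread=58564523/874800000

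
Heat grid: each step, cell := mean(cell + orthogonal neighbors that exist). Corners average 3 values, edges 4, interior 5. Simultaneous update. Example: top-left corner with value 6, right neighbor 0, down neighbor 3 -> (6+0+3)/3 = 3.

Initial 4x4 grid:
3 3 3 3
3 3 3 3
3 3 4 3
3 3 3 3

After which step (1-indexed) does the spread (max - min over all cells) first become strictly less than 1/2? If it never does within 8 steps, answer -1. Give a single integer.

Step 1: max=13/4, min=3, spread=1/4
  -> spread < 1/2 first at step 1
Step 2: max=161/50, min=3, spread=11/50
Step 3: max=7567/2400, min=3, spread=367/2400
Step 4: max=33971/10800, min=1813/600, spread=1337/10800
Step 5: max=1013669/324000, min=54469/18000, spread=33227/324000
Step 6: max=30374327/9720000, min=328049/108000, spread=849917/9720000
Step 7: max=908514347/291600000, min=4928533/1620000, spread=21378407/291600000
Step 8: max=27210462371/8748000000, min=1481688343/486000000, spread=540072197/8748000000

Answer: 1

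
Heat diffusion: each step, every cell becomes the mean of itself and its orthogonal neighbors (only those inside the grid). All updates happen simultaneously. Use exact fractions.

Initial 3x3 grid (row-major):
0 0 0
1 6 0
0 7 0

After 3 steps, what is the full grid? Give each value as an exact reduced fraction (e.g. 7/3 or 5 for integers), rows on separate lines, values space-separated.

After step 1:
  1/3 3/2 0
  7/4 14/5 3/2
  8/3 13/4 7/3
After step 2:
  43/36 139/120 1
  151/80 54/25 199/120
  23/9 221/80 85/36
After step 3:
  3053/2160 9923/7200 229/180
  3119/1600 722/375 12923/7200
  1297/540 11807/4800 4883/2160

Answer: 3053/2160 9923/7200 229/180
3119/1600 722/375 12923/7200
1297/540 11807/4800 4883/2160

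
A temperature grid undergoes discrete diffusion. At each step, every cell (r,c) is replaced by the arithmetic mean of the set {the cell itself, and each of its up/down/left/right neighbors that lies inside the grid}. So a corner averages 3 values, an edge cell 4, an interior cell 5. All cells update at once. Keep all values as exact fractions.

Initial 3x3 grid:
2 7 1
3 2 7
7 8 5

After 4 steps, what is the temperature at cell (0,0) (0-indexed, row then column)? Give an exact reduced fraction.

Step 1: cell (0,0) = 4
Step 2: cell (0,0) = 7/2
Step 3: cell (0,0) = 503/120
Step 4: cell (0,0) = 30131/7200
Full grid after step 4:
  30131/7200 316103/72000 63137/14400
  671081/144000 1657007/360000 4212361/864000
  26417/5400 2231243/432000 658283/129600

Answer: 30131/7200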